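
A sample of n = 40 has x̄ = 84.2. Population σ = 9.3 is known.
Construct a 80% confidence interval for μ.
(82.31, 86.09)

z-interval (σ known):
z* = 1.282 for 80% confidence

Margin of error = z* · σ/√n = 1.282 · 9.3/√40 = 1.89

CI: (84.2 - 1.89, 84.2 + 1.89) = (82.31, 86.09)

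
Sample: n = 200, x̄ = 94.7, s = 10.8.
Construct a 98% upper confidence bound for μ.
μ ≤ 96.28

Upper bound (one-sided):
t* = 2.067 (one-sided for 98%)
Upper bound = x̄ + t* · s/√n = 94.7 + 2.067 · 10.8/√200 = 96.28

We are 98% confident that μ ≤ 96.28.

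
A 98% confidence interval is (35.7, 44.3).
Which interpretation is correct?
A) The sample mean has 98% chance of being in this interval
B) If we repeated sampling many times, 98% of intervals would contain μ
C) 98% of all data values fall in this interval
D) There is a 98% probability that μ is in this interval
B

A) Wrong — x̄ is observed and sits in the interval by construction.
B) Correct — this is the frequentist long-run coverage interpretation.
C) Wrong — a CI is about the parameter μ, not individual data values.
D) Wrong — μ is fixed; the randomness lives in the interval, not in μ.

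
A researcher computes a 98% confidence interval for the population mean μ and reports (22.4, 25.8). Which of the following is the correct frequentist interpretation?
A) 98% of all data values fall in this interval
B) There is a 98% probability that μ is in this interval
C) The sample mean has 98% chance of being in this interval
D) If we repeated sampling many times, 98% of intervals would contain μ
D

A) Wrong — a CI is about the parameter μ, not individual data values.
B) Wrong — μ is fixed; the randomness lives in the interval, not in μ.
C) Wrong — x̄ is observed and sits in the interval by construction.
D) Correct — this is the frequentist long-run coverage interpretation.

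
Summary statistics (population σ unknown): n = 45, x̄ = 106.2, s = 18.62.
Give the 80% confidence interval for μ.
(102.59, 109.81)

t-interval (σ unknown):
df = n - 1 = 44
t* = 1.301 for 80% confidence

Margin of error = t* · s/√n = 1.301 · 18.62/√45 = 3.61

CI: (102.59, 109.81)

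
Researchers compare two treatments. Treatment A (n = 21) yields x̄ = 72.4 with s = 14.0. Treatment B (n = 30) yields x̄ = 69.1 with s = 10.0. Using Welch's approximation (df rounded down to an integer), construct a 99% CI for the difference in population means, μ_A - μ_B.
(-6.43, 13.03)

Difference: x̄₁ - x̄₂ = 3.30
SE = √(s₁²/n₁ + s₂²/n₂) = √(14.0²/21 + 10.0²/30) = 3.5590
df = 33.86 → 33 (Welch–Satterthwaite, rounded down)
t* = 2.733

CI: 3.30 ± 2.733 · 3.5590 = 3.30 ± 9.73 = (-6.43, 13.03)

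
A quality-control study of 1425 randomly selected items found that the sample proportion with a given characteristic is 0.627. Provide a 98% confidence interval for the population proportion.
(0.597, 0.657)

Proportion CI:
SE = √(p̂(1-p̂)/n) = √(0.627 · 0.373 / 1425) = 0.01281

z* = 2.326
Margin = z* · SE = 2.326 · 0.01281 = 0.0298

CI: 0.627 ± 0.0298 = (0.597, 0.657)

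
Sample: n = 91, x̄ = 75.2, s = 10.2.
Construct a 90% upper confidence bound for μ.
μ ≤ 76.58

Upper bound (one-sided):
t* = 1.291 (one-sided for 90%)
Upper bound = x̄ + t* · s/√n = 75.2 + 1.291 · 10.2/√91 = 76.58

We are 90% confident that μ ≤ 76.58.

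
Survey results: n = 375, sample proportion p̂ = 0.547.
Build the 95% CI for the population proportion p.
(0.497, 0.597)

Proportion CI:
SE = √(p̂(1-p̂)/n) = √(0.547 · 0.453 / 375) = 0.02571

z* = 1.960
Margin = z* · SE = 1.960 · 0.02571 = 0.0504

CI: 0.547 ± 0.0504 = (0.497, 0.597)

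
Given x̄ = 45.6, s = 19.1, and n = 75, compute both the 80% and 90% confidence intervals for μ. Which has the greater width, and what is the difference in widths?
90% CI is wider by 1.65

df = 74
80% CI: t* = 1.293, (42.75, 48.45), width = 2 · t* · s/√n = 5.70
90% CI: t* = 1.666, (41.93, 49.27), width = 2 · t* · s/√n = 7.35

The 90% CI is wider by 7.35 - 5.70 = 1.65.
Higher confidence requires a wider interval.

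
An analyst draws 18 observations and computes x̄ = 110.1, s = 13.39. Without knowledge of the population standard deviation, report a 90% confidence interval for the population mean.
(104.61, 115.59)

t-interval (σ unknown):
df = n - 1 = 17
t* = 1.740 for 90% confidence

Margin of error = t* · s/√n = 1.740 · 13.39/√18 = 5.49

CI: (104.61, 115.59)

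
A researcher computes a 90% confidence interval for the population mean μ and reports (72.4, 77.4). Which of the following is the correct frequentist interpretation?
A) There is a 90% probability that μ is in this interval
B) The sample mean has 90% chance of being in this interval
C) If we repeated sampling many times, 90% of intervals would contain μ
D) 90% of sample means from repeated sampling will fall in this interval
C

A) Wrong — μ is fixed; the randomness lives in the interval, not in μ.
B) Wrong — x̄ is observed and sits in the interval by construction.
C) Correct — this is the frequentist long-run coverage interpretation.
D) Wrong — coverage applies to intervals containing μ, not to future x̄ values.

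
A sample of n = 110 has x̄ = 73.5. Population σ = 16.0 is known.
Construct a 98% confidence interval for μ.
(69.95, 77.05)

z-interval (σ known):
z* = 2.326 for 98% confidence

Margin of error = z* · σ/√n = 2.326 · 16.0/√110 = 3.55

CI: (73.5 - 3.55, 73.5 + 3.55) = (69.95, 77.05)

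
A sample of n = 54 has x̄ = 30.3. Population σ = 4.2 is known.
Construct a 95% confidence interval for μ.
(29.18, 31.42)

z-interval (σ known):
z* = 1.960 for 95% confidence

Margin of error = z* · σ/√n = 1.960 · 4.2/√54 = 1.12

CI: (30.3 - 1.12, 30.3 + 1.12) = (29.18, 31.42)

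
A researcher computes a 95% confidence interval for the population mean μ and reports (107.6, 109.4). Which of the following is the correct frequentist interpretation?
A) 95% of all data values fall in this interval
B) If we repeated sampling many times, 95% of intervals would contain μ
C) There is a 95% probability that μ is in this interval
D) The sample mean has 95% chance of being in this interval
B

A) Wrong — a CI is about the parameter μ, not individual data values.
B) Correct — this is the frequentist long-run coverage interpretation.
C) Wrong — μ is fixed; the randomness lives in the interval, not in μ.
D) Wrong — x̄ is observed and sits in the interval by construction.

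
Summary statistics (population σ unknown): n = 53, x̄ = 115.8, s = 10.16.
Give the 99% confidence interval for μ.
(112.07, 119.53)

t-interval (σ unknown):
df = n - 1 = 52
t* = 2.674 for 99% confidence

Margin of error = t* · s/√n = 2.674 · 10.16/√53 = 3.73

CI: (112.07, 119.53)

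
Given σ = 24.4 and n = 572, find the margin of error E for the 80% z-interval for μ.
Margin of error = 1.31

Margin of error = z* · σ/√n
= 1.282 · 24.4/√572
= 1.282 · 24.4/23.9165
= 1.31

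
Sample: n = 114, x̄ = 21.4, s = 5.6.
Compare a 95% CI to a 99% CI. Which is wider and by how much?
99% CI is wider by 0.67

df = 113
95% CI: t* = 1.981, (20.36, 22.44), width = 2 · t* · s/√n = 2.08
99% CI: t* = 2.620, (20.03, 22.77), width = 2 · t* · s/√n = 2.75

The 99% CI is wider by 2.75 - 2.08 = 0.67.
Higher confidence requires a wider interval.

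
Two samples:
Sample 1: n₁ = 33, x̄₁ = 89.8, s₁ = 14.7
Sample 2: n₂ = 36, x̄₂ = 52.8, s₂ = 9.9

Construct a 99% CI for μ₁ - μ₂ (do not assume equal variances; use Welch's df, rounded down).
(28.88, 45.12)

Difference: x̄₁ - x̄₂ = 37.00
SE = √(s₁²/n₁ + s₂²/n₂) = √(14.7²/33 + 9.9²/36) = 3.0448
df = 55.39 → 55 (Welch–Satterthwaite, rounded down)
t* = 2.668

CI: 37.00 ± 2.668 · 3.0448 = 37.00 ± 8.12 = (28.88, 45.12)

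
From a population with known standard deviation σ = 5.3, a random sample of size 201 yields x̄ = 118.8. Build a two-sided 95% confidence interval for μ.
(118.07, 119.53)

z-interval (σ known):
z* = 1.960 for 95% confidence

Margin of error = z* · σ/√n = 1.960 · 5.3/√201 = 0.73

CI: (118.8 - 0.73, 118.8 + 0.73) = (118.07, 119.53)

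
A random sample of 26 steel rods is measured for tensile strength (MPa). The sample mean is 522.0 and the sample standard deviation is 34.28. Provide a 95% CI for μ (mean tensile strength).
(508.15, 535.85)

t-interval (σ unknown):
df = n - 1 = 25
t* = 2.060 for 95% confidence

Margin of error = t* · s/√n = 2.060 · 34.28/√26 = 13.85

CI: (508.15, 535.85)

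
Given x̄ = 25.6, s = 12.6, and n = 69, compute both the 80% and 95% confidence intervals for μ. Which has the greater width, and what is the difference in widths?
95% CI is wider by 2.12

df = 68
80% CI: t* = 1.294, (23.64, 27.56), width = 2 · t* · s/√n = 3.93
95% CI: t* = 1.995, (22.57, 28.63), width = 2 · t* · s/√n = 6.05

The 95% CI is wider by 6.05 - 3.93 = 2.12.
Higher confidence requires a wider interval.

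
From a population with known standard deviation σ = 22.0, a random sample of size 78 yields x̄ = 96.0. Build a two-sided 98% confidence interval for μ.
(90.21, 101.79)

z-interval (σ known):
z* = 2.326 for 98% confidence

Margin of error = z* · σ/√n = 2.326 · 22.0/√78 = 5.79

CI: (96.0 - 5.79, 96.0 + 5.79) = (90.21, 101.79)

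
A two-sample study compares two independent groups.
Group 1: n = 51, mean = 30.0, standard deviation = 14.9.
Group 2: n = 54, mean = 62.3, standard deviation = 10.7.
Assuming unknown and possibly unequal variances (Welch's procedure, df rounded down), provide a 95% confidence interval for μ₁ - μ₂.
(-37.36, -27.24)

Difference: x̄₁ - x̄₂ = -32.30
SE = √(s₁²/n₁ + s₂²/n₂) = √(14.9²/51 + 10.7²/54) = 2.5443
df = 90.35 → 90 (Welch–Satterthwaite, rounded down)
t* = 1.987

CI: -32.30 ± 1.987 · 2.5443 = -32.30 ± 5.06 = (-37.36, -27.24)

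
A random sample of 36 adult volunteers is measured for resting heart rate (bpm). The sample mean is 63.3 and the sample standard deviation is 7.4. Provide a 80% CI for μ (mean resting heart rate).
(61.69, 64.91)

t-interval (σ unknown):
df = n - 1 = 35
t* = 1.306 for 80% confidence

Margin of error = t* · s/√n = 1.306 · 7.4/√36 = 1.61

CI: (61.69, 64.91)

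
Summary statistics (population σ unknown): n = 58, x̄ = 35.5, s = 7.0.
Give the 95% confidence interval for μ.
(33.66, 37.34)

t-interval (σ unknown):
df = n - 1 = 57
t* = 2.002 for 95% confidence

Margin of error = t* · s/√n = 2.002 · 7.0/√58 = 1.84

CI: (33.66, 37.34)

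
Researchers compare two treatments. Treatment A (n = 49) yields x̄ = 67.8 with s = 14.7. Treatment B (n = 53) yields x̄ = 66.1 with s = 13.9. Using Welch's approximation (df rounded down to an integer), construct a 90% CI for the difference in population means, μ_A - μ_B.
(-3.01, 6.41)

Difference: x̄₁ - x̄₂ = 1.70
SE = √(s₁²/n₁ + s₂²/n₂) = √(14.7²/49 + 13.9²/53) = 2.8382
df = 98.21 → 98 (Welch–Satterthwaite, rounded down)
t* = 1.661

CI: 1.70 ± 1.661 · 2.8382 = 1.70 ± 4.71 = (-3.01, 6.41)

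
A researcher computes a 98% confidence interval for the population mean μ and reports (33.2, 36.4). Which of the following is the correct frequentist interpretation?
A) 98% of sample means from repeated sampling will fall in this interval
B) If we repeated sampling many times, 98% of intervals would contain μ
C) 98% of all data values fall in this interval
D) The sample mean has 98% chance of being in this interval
B

A) Wrong — coverage applies to intervals containing μ, not to future x̄ values.
B) Correct — this is the frequentist long-run coverage interpretation.
C) Wrong — a CI is about the parameter μ, not individual data values.
D) Wrong — x̄ is observed and sits in the interval by construction.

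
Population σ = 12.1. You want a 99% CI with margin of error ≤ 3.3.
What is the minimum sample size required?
n ≥ 90

For margin E ≤ 3.3:
n ≥ (z* · σ / E)²
n ≥ (2.576 · 12.1 / 3.3)²
n ≥ 89.21

Minimum n = 90 (rounding up)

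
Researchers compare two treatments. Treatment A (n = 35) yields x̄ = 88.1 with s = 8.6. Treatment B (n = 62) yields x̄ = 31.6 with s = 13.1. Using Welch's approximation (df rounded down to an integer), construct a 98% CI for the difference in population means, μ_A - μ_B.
(51.27, 61.73)

Difference: x̄₁ - x̄₂ = 56.50
SE = √(s₁²/n₁ + s₂²/n₂) = √(8.6²/35 + 13.1²/62) = 2.2093
df = 92.73 → 92 (Welch–Satterthwaite, rounded down)
t* = 2.368

CI: 56.50 ± 2.368 · 2.2093 = 56.50 ± 5.23 = (51.27, 61.73)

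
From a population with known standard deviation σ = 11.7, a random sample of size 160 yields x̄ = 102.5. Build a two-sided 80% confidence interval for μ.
(101.31, 103.69)

z-interval (σ known):
z* = 1.282 for 80% confidence

Margin of error = z* · σ/√n = 1.282 · 11.7/√160 = 1.19

CI: (102.5 - 1.19, 102.5 + 1.19) = (101.31, 103.69)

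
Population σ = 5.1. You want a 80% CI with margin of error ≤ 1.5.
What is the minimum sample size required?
n ≥ 19

For margin E ≤ 1.5:
n ≥ (z* · σ / E)²
n ≥ (1.282 · 5.1 / 1.5)²
n ≥ 19.00

Minimum n = 19 (rounding up)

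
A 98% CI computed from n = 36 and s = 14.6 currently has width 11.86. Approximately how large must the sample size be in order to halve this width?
n ≈ 144

CI width ∝ 1/√n
To reduce width by factor 2, need √n to grow by 2 → need 2² = 4 times as many samples.

Current: n = 36, width = 11.86
New: n = 144, width ≈ 5.73

Width reduced by factor of 11.86/5.73 = 2.07.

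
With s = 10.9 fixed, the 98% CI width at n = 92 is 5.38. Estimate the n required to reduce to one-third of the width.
n ≈ 828

CI width ∝ 1/√n
To reduce width by factor 3, need √n to grow by 3 → need 3² = 9 times as many samples.

Current: n = 92, width = 5.38
New: n = 828, width ≈ 1.77

Width reduced by factor of 5.38/1.77 = 3.04.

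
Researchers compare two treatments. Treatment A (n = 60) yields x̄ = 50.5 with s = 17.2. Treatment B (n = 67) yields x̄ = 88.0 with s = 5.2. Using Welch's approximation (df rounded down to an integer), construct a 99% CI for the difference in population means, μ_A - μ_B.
(-43.62, -31.38)

Difference: x̄₁ - x̄₂ = -37.50
SE = √(s₁²/n₁ + s₂²/n₂) = √(17.2²/60 + 5.2²/67) = 2.3096
df = 68.64 → 68 (Welch–Satterthwaite, rounded down)
t* = 2.650

CI: -37.50 ± 2.650 · 2.3096 = -37.50 ± 6.12 = (-43.62, -31.38)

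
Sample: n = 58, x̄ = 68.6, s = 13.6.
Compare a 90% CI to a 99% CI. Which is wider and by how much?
99% CI is wider by 3.55

df = 57
90% CI: t* = 1.672, (65.61, 71.59), width = 2 · t* · s/√n = 5.97
99% CI: t* = 2.665, (63.84, 73.36), width = 2 · t* · s/√n = 9.52

The 99% CI is wider by 9.52 - 5.97 = 3.55.
Higher confidence requires a wider interval.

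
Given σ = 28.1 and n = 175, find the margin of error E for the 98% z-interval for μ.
Margin of error = 4.94

Margin of error = z* · σ/√n
= 2.326 · 28.1/√175
= 2.326 · 28.1/13.2288
= 4.94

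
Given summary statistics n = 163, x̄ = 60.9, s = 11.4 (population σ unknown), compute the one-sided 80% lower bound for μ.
μ ≥ 60.15

Lower bound (one-sided):
t* = 0.844 (one-sided for 80%)
Lower bound = x̄ - t* · s/√n = 60.9 - 0.844 · 11.4/√163 = 60.15

We are 80% confident that μ ≥ 60.15.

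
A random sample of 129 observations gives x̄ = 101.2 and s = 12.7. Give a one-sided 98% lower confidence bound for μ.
μ ≥ 98.88

Lower bound (one-sided):
t* = 2.075 (one-sided for 98%)
Lower bound = x̄ - t* · s/√n = 101.2 - 2.075 · 12.7/√129 = 98.88

We are 98% confident that μ ≥ 98.88.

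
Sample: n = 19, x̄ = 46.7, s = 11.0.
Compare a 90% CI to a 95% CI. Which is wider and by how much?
95% CI is wider by 1.85

df = 18
90% CI: t* = 1.734, (42.32, 51.08), width = 2 · t* · s/√n = 8.75
95% CI: t* = 2.101, (41.40, 52.00), width = 2 · t* · s/√n = 10.60

The 95% CI is wider by 10.60 - 8.75 = 1.85.
Higher confidence requires a wider interval.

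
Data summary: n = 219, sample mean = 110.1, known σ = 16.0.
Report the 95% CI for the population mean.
(107.98, 112.22)

z-interval (σ known):
z* = 1.960 for 95% confidence

Margin of error = z* · σ/√n = 1.960 · 16.0/√219 = 2.12

CI: (110.1 - 2.12, 110.1 + 2.12) = (107.98, 112.22)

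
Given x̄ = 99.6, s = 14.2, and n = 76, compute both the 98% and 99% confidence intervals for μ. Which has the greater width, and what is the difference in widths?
99% CI is wider by 0.87

df = 75
98% CI: t* = 2.377, (95.73, 103.47), width = 2 · t* · s/√n = 7.74
99% CI: t* = 2.643, (95.29, 103.91), width = 2 · t* · s/√n = 8.61

The 99% CI is wider by 8.61 - 7.74 = 0.87.
Higher confidence requires a wider interval.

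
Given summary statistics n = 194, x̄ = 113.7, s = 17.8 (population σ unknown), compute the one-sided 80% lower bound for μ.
μ ≥ 112.62

Lower bound (one-sided):
t* = 0.843 (one-sided for 80%)
Lower bound = x̄ - t* · s/√n = 113.7 - 0.843 · 17.8/√194 = 112.62

We are 80% confident that μ ≥ 112.62.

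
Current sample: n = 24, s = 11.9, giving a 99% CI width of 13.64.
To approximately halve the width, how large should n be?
n ≈ 96

CI width ∝ 1/√n
To reduce width by factor 2, need √n to grow by 2 → need 2² = 4 times as many samples.

Current: n = 24, width = 13.64
New: n = 96, width ≈ 6.39

Width reduced by factor of 13.64/6.39 = 2.13.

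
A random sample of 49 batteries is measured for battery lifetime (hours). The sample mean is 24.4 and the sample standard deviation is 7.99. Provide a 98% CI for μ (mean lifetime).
(21.65, 27.15)

t-interval (σ unknown):
df = n - 1 = 48
t* = 2.407 for 98% confidence

Margin of error = t* · s/√n = 2.407 · 7.99/√49 = 2.75

CI: (21.65, 27.15)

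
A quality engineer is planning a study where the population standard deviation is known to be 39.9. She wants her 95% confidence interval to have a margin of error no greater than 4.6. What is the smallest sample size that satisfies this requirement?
n ≥ 290

For margin E ≤ 4.6:
n ≥ (z* · σ / E)²
n ≥ (1.960 · 39.9 / 4.6)²
n ≥ 289.03

Minimum n = 290 (rounding up)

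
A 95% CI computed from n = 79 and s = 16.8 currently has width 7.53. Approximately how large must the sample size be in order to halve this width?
n ≈ 316

CI width ∝ 1/√n
To reduce width by factor 2, need √n to grow by 2 → need 2² = 4 times as many samples.

Current: n = 79, width = 7.53
New: n = 316, width ≈ 3.72

Width reduced by factor of 7.53/3.72 = 2.02.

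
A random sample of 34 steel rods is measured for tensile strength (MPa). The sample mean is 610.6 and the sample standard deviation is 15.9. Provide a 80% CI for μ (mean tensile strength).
(607.03, 614.17)

t-interval (σ unknown):
df = n - 1 = 33
t* = 1.308 for 80% confidence

Margin of error = t* · s/√n = 1.308 · 15.9/√34 = 3.57

CI: (607.03, 614.17)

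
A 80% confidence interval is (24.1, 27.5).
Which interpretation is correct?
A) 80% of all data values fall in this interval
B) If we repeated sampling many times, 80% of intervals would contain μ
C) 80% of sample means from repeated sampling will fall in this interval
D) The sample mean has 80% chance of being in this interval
B

A) Wrong — a CI is about the parameter μ, not individual data values.
B) Correct — this is the frequentist long-run coverage interpretation.
C) Wrong — coverage applies to intervals containing μ, not to future x̄ values.
D) Wrong — x̄ is observed and sits in the interval by construction.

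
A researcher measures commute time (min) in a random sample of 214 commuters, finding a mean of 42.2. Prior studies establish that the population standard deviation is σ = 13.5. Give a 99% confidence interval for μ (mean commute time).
(39.82, 44.58)

z-interval (σ known):
z* = 2.576 for 99% confidence

Margin of error = z* · σ/√n = 2.576 · 13.5/√214 = 2.38

CI: (42.2 - 2.38, 42.2 + 2.38) = (39.82, 44.58)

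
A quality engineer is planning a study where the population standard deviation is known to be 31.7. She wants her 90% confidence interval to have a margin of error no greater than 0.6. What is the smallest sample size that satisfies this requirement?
n ≥ 7554

For margin E ≤ 0.6:
n ≥ (z* · σ / E)²
n ≥ (1.645 · 31.7 / 0.6)²
n ≥ 7553.49

Minimum n = 7554 (rounding up)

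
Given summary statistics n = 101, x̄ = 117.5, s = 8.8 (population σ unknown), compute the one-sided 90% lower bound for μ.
μ ≥ 116.37

Lower bound (one-sided):
t* = 1.290 (one-sided for 90%)
Lower bound = x̄ - t* · s/√n = 117.5 - 1.290 · 8.8/√101 = 116.37

We are 90% confident that μ ≥ 116.37.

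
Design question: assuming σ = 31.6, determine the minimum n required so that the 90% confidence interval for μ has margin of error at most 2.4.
n ≥ 470

For margin E ≤ 2.4:
n ≥ (z* · σ / E)²
n ≥ (1.645 · 31.6 / 2.4)²
n ≥ 469.12

Minimum n = 470 (rounding up)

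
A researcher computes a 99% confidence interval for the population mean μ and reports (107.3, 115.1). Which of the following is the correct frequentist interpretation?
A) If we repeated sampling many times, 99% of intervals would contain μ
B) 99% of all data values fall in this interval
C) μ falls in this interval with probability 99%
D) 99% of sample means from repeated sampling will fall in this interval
A

A) Correct — this is the frequentist long-run coverage interpretation.
B) Wrong — a CI is about the parameter μ, not individual data values.
C) Wrong — μ is fixed; the randomness lives in the interval, not in μ.
D) Wrong — coverage applies to intervals containing μ, not to future x̄ values.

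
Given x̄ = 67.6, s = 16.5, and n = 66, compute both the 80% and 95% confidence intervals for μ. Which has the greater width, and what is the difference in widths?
95% CI is wider by 2.85

df = 65
80% CI: t* = 1.295, (64.97, 70.23), width = 2 · t* · s/√n = 5.26
95% CI: t* = 1.997, (63.54, 71.66), width = 2 · t* · s/√n = 8.11

The 95% CI is wider by 8.11 - 5.26 = 2.85.
Higher confidence requires a wider interval.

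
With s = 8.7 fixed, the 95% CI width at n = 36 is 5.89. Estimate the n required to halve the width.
n ≈ 144

CI width ∝ 1/√n
To reduce width by factor 2, need √n to grow by 2 → need 2² = 4 times as many samples.

Current: n = 36, width = 5.89
New: n = 144, width ≈ 2.87

Width reduced by factor of 5.89/2.87 = 2.05.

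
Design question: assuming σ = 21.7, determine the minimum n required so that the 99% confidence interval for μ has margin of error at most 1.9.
n ≥ 866

For margin E ≤ 1.9:
n ≥ (z* · σ / E)²
n ≥ (2.576 · 21.7 / 1.9)²
n ≥ 865.57

Minimum n = 866 (rounding up)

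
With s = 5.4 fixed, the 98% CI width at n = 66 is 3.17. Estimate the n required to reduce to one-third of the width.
n ≈ 594

CI width ∝ 1/√n
To reduce width by factor 3, need √n to grow by 3 → need 3² = 9 times as many samples.

Current: n = 66, width = 3.17
New: n = 594, width ≈ 1.03

Width reduced by factor of 3.17/1.03 = 3.08.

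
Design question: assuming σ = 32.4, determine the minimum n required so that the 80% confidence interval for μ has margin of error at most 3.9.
n ≥ 114

For margin E ≤ 3.9:
n ≥ (z* · σ / E)²
n ≥ (1.282 · 32.4 / 3.9)²
n ≥ 113.43

Minimum n = 114 (rounding up)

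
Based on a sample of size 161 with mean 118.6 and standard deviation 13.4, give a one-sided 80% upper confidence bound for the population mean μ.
μ ≤ 119.49

Upper bound (one-sided):
t* = 0.844 (one-sided for 80%)
Upper bound = x̄ + t* · s/√n = 118.6 + 0.844 · 13.4/√161 = 119.49

We are 80% confident that μ ≤ 119.49.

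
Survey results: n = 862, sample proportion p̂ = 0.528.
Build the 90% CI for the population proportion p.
(0.500, 0.556)

Proportion CI:
SE = √(p̂(1-p̂)/n) = √(0.528 · 0.472 / 862) = 0.01700

z* = 1.645
Margin = z* · SE = 1.645 · 0.01700 = 0.0280

CI: 0.528 ± 0.0280 = (0.500, 0.556)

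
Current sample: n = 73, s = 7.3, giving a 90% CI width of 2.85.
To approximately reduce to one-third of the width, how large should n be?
n ≈ 657

CI width ∝ 1/√n
To reduce width by factor 3, need √n to grow by 3 → need 3² = 9 times as many samples.

Current: n = 73, width = 2.85
New: n = 657, width ≈ 0.94

Width reduced by factor of 2.85/0.94 = 3.03.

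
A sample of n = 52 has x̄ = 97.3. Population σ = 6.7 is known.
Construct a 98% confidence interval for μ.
(95.14, 99.46)

z-interval (σ known):
z* = 2.326 for 98% confidence

Margin of error = z* · σ/√n = 2.326 · 6.7/√52 = 2.16

CI: (97.3 - 2.16, 97.3 + 2.16) = (95.14, 99.46)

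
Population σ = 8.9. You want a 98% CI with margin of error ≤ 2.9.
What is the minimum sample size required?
n ≥ 51

For margin E ≤ 2.9:
n ≥ (z* · σ / E)²
n ≥ (2.326 · 8.9 / 2.9)²
n ≥ 50.96

Minimum n = 51 (rounding up)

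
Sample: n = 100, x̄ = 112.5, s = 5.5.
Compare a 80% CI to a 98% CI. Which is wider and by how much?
98% CI is wider by 1.18

df = 99
80% CI: t* = 1.290, (111.79, 113.21), width = 2 · t* · s/√n = 1.42
98% CI: t* = 2.365, (111.20, 113.80), width = 2 · t* · s/√n = 2.60

The 98% CI is wider by 2.60 - 1.42 = 1.18.
Higher confidence requires a wider interval.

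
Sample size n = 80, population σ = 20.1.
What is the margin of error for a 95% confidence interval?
Margin of error = 4.40

Margin of error = z* · σ/√n
= 1.960 · 20.1/√80
= 1.960 · 20.1/8.9443
= 4.40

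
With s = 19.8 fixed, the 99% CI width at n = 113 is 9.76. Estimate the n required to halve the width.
n ≈ 452

CI width ∝ 1/√n
To reduce width by factor 2, need √n to grow by 2 → need 2² = 4 times as many samples.

Current: n = 113, width = 9.76
New: n = 452, width ≈ 4.82

Width reduced by factor of 9.76/4.82 = 2.02.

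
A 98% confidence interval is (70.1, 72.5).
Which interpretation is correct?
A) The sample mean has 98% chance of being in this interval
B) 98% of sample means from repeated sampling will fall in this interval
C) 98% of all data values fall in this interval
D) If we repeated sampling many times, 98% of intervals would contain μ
D

A) Wrong — x̄ is observed and sits in the interval by construction.
B) Wrong — coverage applies to intervals containing μ, not to future x̄ values.
C) Wrong — a CI is about the parameter μ, not individual data values.
D) Correct — this is the frequentist long-run coverage interpretation.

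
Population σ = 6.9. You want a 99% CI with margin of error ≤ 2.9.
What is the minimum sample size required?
n ≥ 38

For margin E ≤ 2.9:
n ≥ (z* · σ / E)²
n ≥ (2.576 · 6.9 / 2.9)²
n ≥ 37.57

Minimum n = 38 (rounding up)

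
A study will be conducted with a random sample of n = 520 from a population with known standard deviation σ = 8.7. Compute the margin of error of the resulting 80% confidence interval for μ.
Margin of error = 0.49

Margin of error = z* · σ/√n
= 1.282 · 8.7/√520
= 1.282 · 8.7/22.8035
= 0.49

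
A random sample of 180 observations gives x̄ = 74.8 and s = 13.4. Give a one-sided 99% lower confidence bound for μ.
μ ≥ 72.46

Lower bound (one-sided):
t* = 2.347 (one-sided for 99%)
Lower bound = x̄ - t* · s/√n = 74.8 - 2.347 · 13.4/√180 = 72.46

We are 99% confident that μ ≥ 72.46.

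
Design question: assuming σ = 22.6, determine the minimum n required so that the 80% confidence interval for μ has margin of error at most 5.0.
n ≥ 34

For margin E ≤ 5.0:
n ≥ (z* · σ / E)²
n ≥ (1.282 · 22.6 / 5.0)²
n ≥ 33.58

Minimum n = 34 (rounding up)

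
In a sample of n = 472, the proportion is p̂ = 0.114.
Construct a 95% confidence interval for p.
(0.085, 0.143)

Proportion CI:
SE = √(p̂(1-p̂)/n) = √(0.114 · 0.886 / 472) = 0.01463

z* = 1.960
Margin = z* · SE = 1.960 · 0.01463 = 0.0287

CI: 0.114 ± 0.0287 = (0.085, 0.143)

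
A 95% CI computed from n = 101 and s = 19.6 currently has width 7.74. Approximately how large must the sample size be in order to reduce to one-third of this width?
n ≈ 909

CI width ∝ 1/√n
To reduce width by factor 3, need √n to grow by 3 → need 3² = 9 times as many samples.

Current: n = 101, width = 7.74
New: n = 909, width ≈ 2.55

Width reduced by factor of 7.74/2.55 = 3.04.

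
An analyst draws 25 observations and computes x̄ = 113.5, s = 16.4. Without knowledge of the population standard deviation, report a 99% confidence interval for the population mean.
(104.33, 122.67)

t-interval (σ unknown):
df = n - 1 = 24
t* = 2.797 for 99% confidence

Margin of error = t* · s/√n = 2.797 · 16.4/√25 = 9.17

CI: (104.33, 122.67)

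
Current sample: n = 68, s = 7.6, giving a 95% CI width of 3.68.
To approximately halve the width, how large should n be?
n ≈ 272

CI width ∝ 1/√n
To reduce width by factor 2, need √n to grow by 2 → need 2² = 4 times as many samples.

Current: n = 68, width = 3.68
New: n = 272, width ≈ 1.81

Width reduced by factor of 3.68/1.81 = 2.03.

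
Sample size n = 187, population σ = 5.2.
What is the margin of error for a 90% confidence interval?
Margin of error = 0.63

Margin of error = z* · σ/√n
= 1.645 · 5.2/√187
= 1.645 · 5.2/13.6748
= 0.63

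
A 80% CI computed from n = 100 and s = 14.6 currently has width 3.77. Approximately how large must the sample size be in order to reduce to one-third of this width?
n ≈ 900

CI width ∝ 1/√n
To reduce width by factor 3, need √n to grow by 3 → need 3² = 9 times as many samples.

Current: n = 100, width = 3.77
New: n = 900, width ≈ 1.25

Width reduced by factor of 3.77/1.25 = 3.02.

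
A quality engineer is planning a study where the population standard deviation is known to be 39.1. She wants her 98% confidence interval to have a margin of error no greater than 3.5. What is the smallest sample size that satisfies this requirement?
n ≥ 676

For margin E ≤ 3.5:
n ≥ (z* · σ / E)²
n ≥ (2.326 · 39.1 / 3.5)²
n ≥ 675.21

Minimum n = 676 (rounding up)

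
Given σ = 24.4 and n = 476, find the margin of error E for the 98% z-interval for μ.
Margin of error = 2.60

Margin of error = z* · σ/√n
= 2.326 · 24.4/√476
= 2.326 · 24.4/21.8174
= 2.60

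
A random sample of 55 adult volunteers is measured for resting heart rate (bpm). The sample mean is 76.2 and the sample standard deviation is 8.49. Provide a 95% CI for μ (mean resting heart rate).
(73.90, 78.50)

t-interval (σ unknown):
df = n - 1 = 54
t* = 2.005 for 95% confidence

Margin of error = t* · s/√n = 2.005 · 8.49/√55 = 2.30

CI: (73.90, 78.50)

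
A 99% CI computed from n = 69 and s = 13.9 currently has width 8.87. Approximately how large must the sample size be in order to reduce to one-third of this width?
n ≈ 621

CI width ∝ 1/√n
To reduce width by factor 3, need √n to grow by 3 → need 3² = 9 times as many samples.

Current: n = 69, width = 8.87
New: n = 621, width ≈ 2.88

Width reduced by factor of 8.87/2.88 = 3.08.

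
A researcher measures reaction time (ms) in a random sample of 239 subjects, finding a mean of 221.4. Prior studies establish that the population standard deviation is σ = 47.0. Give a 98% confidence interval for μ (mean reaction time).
(214.33, 228.47)

z-interval (σ known):
z* = 2.326 for 98% confidence

Margin of error = z* · σ/√n = 2.326 · 47.0/√239 = 7.07

CI: (221.4 - 7.07, 221.4 + 7.07) = (214.33, 228.47)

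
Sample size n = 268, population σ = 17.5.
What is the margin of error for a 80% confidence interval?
Margin of error = 1.37

Margin of error = z* · σ/√n
= 1.282 · 17.5/√268
= 1.282 · 17.5/16.3707
= 1.37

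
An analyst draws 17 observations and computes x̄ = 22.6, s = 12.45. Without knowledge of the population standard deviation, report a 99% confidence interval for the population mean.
(13.78, 31.42)

t-interval (σ unknown):
df = n - 1 = 16
t* = 2.921 for 99% confidence

Margin of error = t* · s/√n = 2.921 · 12.45/√17 = 8.82

CI: (13.78, 31.42)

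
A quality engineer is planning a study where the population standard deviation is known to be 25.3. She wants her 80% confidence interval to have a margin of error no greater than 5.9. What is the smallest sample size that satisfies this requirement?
n ≥ 31

For margin E ≤ 5.9:
n ≥ (z* · σ / E)²
n ≥ (1.282 · 25.3 / 5.9)²
n ≥ 30.22

Minimum n = 31 (rounding up)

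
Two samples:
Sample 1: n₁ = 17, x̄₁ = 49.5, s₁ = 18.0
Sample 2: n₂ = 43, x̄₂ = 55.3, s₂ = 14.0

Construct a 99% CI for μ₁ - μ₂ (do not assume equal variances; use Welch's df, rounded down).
(-19.39, 7.79)

Difference: x̄₁ - x̄₂ = -5.80
SE = √(s₁²/n₁ + s₂²/n₂) = √(18.0²/17 + 14.0²/43) = 4.8597
df = 24.04 → 24 (Welch–Satterthwaite, rounded down)
t* = 2.797

CI: -5.80 ± 2.797 · 4.8597 = -5.80 ± 13.59 = (-19.39, 7.79)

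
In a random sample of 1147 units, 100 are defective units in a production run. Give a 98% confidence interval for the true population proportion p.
(0.068, 0.107)

Proportion CI:
p̂ = 100/1147 = 0.08718
SE = √(p̂(1-p̂)/n) = √(0.08718 · 0.91282 / 1147) = 0.00833

z* = 2.326
Margin = z* · SE = 2.326 · 0.00833 = 0.0194

CI: 0.08718 ± 0.0194 = (0.068, 0.107)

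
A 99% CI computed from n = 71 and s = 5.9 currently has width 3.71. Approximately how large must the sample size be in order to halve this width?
n ≈ 284

CI width ∝ 1/√n
To reduce width by factor 2, need √n to grow by 2 → need 2² = 4 times as many samples.

Current: n = 71, width = 3.71
New: n = 284, width ≈ 1.82

Width reduced by factor of 3.71/1.82 = 2.04.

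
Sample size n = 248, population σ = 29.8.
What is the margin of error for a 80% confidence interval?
Margin of error = 2.43

Margin of error = z* · σ/√n
= 1.282 · 29.8/√248
= 1.282 · 29.8/15.7480
= 2.43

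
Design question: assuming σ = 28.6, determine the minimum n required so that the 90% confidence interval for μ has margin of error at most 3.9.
n ≥ 146

For margin E ≤ 3.9:
n ≥ (z* · σ / E)²
n ≥ (1.645 · 28.6 / 3.9)²
n ≥ 145.52

Minimum n = 146 (rounding up)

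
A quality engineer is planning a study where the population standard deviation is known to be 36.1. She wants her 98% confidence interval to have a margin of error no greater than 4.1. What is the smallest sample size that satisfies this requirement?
n ≥ 420

For margin E ≤ 4.1:
n ≥ (z* · σ / E)²
n ≥ (2.326 · 36.1 / 4.1)²
n ≥ 419.44

Minimum n = 420 (rounding up)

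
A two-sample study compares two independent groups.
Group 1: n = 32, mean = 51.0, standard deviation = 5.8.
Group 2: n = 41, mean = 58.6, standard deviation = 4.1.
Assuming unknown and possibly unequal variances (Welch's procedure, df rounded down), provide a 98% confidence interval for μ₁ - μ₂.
(-10.50, -4.70)

Difference: x̄₁ - x̄₂ = -7.60
SE = √(s₁²/n₁ + s₂²/n₂) = √(5.8²/32 + 4.1²/41) = 1.2088
df = 53.58 → 53 (Welch–Satterthwaite, rounded down)
t* = 2.399

CI: -7.60 ± 2.399 · 1.2088 = -7.60 ± 2.90 = (-10.50, -4.70)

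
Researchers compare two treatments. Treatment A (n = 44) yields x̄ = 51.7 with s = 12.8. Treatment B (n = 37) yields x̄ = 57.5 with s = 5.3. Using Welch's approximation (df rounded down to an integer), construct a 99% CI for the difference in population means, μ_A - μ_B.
(-11.44, -0.16)

Difference: x̄₁ - x̄₂ = -5.80
SE = √(s₁²/n₁ + s₂²/n₂) = √(12.8²/44 + 5.3²/37) = 2.1173
df = 59.37 → 59 (Welch–Satterthwaite, rounded down)
t* = 2.662

CI: -5.80 ± 2.662 · 2.1173 = -5.80 ± 5.64 = (-11.44, -0.16)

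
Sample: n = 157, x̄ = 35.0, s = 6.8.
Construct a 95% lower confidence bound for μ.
μ ≥ 34.10

Lower bound (one-sided):
t* = 1.655 (one-sided for 95%)
Lower bound = x̄ - t* · s/√n = 35.0 - 1.655 · 6.8/√157 = 34.10

We are 95% confident that μ ≥ 34.10.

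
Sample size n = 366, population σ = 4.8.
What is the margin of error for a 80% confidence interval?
Margin of error = 0.32

Margin of error = z* · σ/√n
= 1.282 · 4.8/√366
= 1.282 · 4.8/19.1311
= 0.32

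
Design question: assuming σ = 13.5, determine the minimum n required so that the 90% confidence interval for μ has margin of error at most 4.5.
n ≥ 25

For margin E ≤ 4.5:
n ≥ (z* · σ / E)²
n ≥ (1.645 · 13.5 / 4.5)²
n ≥ 24.35

Minimum n = 25 (rounding up)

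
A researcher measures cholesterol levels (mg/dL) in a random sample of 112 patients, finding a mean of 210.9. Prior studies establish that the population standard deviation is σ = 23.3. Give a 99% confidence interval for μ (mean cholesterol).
(205.23, 216.57)

z-interval (σ known):
z* = 2.576 for 99% confidence

Margin of error = z* · σ/√n = 2.576 · 23.3/√112 = 5.67

CI: (210.9 - 5.67, 210.9 + 5.67) = (205.23, 216.57)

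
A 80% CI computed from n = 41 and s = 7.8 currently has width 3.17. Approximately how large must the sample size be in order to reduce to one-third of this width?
n ≈ 369

CI width ∝ 1/√n
To reduce width by factor 3, need √n to grow by 3 → need 3² = 9 times as many samples.

Current: n = 41, width = 3.17
New: n = 369, width ≈ 1.04

Width reduced by factor of 3.17/1.04 = 3.05.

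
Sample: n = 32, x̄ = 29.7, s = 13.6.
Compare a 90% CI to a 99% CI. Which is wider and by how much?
99% CI is wider by 5.04

df = 31
90% CI: t* = 1.696, (25.62, 33.78), width = 2 · t* · s/√n = 8.15
99% CI: t* = 2.744, (23.10, 36.30), width = 2 · t* · s/√n = 13.19

The 99% CI is wider by 13.19 - 8.15 = 5.04.
Higher confidence requires a wider interval.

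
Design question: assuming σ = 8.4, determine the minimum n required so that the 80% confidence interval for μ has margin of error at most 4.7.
n ≥ 6

For margin E ≤ 4.7:
n ≥ (z* · σ / E)²
n ≥ (1.282 · 8.4 / 4.7)²
n ≥ 5.25

Minimum n = 6 (rounding up)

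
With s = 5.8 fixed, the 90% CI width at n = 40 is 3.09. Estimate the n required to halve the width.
n ≈ 160

CI width ∝ 1/√n
To reduce width by factor 2, need √n to grow by 2 → need 2² = 4 times as many samples.

Current: n = 40, width = 3.09
New: n = 160, width ≈ 1.52

Width reduced by factor of 3.09/1.52 = 2.03.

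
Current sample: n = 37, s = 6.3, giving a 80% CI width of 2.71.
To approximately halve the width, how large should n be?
n ≈ 148

CI width ∝ 1/√n
To reduce width by factor 2, need √n to grow by 2 → need 2² = 4 times as many samples.

Current: n = 37, width = 2.71
New: n = 148, width ≈ 1.33

Width reduced by factor of 2.71/1.33 = 2.04.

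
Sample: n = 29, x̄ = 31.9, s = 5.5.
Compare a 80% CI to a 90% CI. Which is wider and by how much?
90% CI is wider by 0.79

df = 28
80% CI: t* = 1.313, (30.56, 33.24), width = 2 · t* · s/√n = 2.68
90% CI: t* = 1.701, (30.16, 33.64), width = 2 · t* · s/√n = 3.47

The 90% CI is wider by 3.47 - 2.68 = 0.79.
Higher confidence requires a wider interval.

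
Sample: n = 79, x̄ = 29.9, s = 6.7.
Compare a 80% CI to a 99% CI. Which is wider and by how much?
99% CI is wider by 2.03

df = 78
80% CI: t* = 1.292, (28.93, 30.87), width = 2 · t* · s/√n = 1.95
99% CI: t* = 2.640, (27.91, 31.89), width = 2 · t* · s/√n = 3.98

The 99% CI is wider by 3.98 - 1.95 = 2.03.
Higher confidence requires a wider interval.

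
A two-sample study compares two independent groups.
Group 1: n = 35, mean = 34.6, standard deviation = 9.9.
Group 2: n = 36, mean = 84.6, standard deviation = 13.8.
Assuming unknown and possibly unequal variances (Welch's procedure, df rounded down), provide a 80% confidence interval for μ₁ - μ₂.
(-53.68, -46.32)

Difference: x̄₁ - x̄₂ = -50.00
SE = √(s₁²/n₁ + s₂²/n₂) = √(9.9²/35 + 13.8²/36) = 2.8443
df = 63.54 → 63 (Welch–Satterthwaite, rounded down)
t* = 1.295

CI: -50.00 ± 1.295 · 2.8443 = -50.00 ± 3.68 = (-53.68, -46.32)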